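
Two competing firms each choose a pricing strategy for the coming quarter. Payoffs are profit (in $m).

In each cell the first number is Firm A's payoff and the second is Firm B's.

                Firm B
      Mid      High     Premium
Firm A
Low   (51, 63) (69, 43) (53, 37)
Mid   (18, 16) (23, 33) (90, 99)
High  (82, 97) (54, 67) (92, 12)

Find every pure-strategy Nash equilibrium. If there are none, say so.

Check each profile: it is a Nash equilibrium iff no player can strictly gain by switching unilaterally.
(Low, Mid): Firm A can switch to High (51 → 82). Not NE.
(Low, High): Firm B can switch to Mid (43 → 63). Not NE.
(Low, Premium): Firm A can switch to Mid (53 → 90). Not NE.
(Mid, Mid): Firm A can switch to Low (18 → 51). Not NE.
(Mid, High): Firm A can switch to Low (23 → 69). Not NE.
(Mid, Premium): Firm A can switch to High (90 → 92). Not NE.
(High, Mid): Firm A gets 82, best alternative 51; Firm B gets 97, best alternative 67. No profitable deviation — NE.
(High, High): Firm A can switch to Low (54 → 69). Not NE.
(High, Premium): Firm B can switch to Mid (12 → 97). Not NE.

Pure NE: (High, Mid)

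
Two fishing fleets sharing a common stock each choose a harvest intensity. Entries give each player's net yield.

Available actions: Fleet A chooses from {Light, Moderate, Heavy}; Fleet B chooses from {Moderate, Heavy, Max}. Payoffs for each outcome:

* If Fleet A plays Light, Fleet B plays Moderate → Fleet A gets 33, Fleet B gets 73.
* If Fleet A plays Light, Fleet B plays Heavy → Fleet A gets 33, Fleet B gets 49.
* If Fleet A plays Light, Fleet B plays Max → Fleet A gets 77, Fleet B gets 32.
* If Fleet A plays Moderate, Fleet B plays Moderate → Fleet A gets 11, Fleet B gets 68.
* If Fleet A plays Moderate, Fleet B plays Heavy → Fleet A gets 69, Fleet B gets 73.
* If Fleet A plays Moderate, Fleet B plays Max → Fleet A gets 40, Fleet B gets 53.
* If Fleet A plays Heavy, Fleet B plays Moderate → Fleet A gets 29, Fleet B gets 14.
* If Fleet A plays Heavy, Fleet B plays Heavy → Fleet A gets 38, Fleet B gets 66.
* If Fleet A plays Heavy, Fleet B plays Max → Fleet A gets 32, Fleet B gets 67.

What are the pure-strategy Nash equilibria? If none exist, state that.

The pure Nash equilibria are (Light, Moderate) and (Moderate, Heavy).

(Light, Moderate): Fleet A gets 33, best alternative 29; Fleet B gets 73, best alternative 49. No profitable deviation — NE.
(Light, Heavy): Fleet A can switch to Moderate (33 → 69). Not NE.
(Light, Max): Fleet B can switch to Moderate (32 → 73). Not NE.
(Moderate, Moderate): Fleet A can switch to Light (11 → 33). Not NE.
(Moderate, Heavy): Fleet A gets 69, best alternative 38; Fleet B gets 73, best alternative 68. No profitable deviation — NE.
(Moderate, Max): Fleet A can switch to Light (40 → 77). Not NE.
(Heavy, Moderate): Fleet A can switch to Light (29 → 33). Not NE.
(Heavy, Heavy): Fleet A can switch to Moderate (38 → 69). Not NE.
(The remaining 1 profile has a profitable deviation by the same check.)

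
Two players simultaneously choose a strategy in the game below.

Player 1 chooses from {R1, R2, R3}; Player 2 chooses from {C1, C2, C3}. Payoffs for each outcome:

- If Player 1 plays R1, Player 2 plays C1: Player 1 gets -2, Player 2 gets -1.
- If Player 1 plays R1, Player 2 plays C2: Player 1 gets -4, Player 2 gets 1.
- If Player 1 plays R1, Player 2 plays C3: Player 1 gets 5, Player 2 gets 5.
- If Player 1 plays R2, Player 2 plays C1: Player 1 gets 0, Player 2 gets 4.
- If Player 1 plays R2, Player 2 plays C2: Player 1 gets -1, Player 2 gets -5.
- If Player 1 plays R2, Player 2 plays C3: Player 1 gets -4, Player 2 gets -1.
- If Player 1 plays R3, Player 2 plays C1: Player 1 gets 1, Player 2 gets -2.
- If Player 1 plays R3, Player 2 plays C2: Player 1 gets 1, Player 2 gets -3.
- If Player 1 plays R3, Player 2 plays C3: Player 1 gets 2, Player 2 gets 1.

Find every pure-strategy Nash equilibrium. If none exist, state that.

(R1, C1): Player 1 can switch to R2 (-2 → 0). Not NE.
(R1, C2): Player 1 can switch to R2 (-4 → -1). Not NE.
(R1, C3): Player 1 gets 5, best alternative 2; Player 2 gets 5, best alternative 1. No profitable deviation — NE.
(R2, C1): Player 1 can switch to R3 (0 → 1). Not NE.
(R2, C2): Player 1 can switch to R3 (-1 → 1). Not NE.
(R2, C3): Player 1 can switch to R1 (-4 → 5). Not NE.
(R3, C1): Player 2 can switch to C3 (-2 → 1). Not NE.
(R3, C2): Player 2 can switch to C1 (-3 → -2). Not NE.
(R3, C3): Player 1 can switch to R1 (2 → 5). Not NE.

Pure NE: (R1, C3)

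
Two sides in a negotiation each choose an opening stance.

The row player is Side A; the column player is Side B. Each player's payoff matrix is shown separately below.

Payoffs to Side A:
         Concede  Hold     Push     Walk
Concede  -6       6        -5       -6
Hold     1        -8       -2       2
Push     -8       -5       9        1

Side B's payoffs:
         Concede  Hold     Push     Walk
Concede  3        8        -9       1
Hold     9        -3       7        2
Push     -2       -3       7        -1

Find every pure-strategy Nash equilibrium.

Pure-strategy Nash equilibria: (Concede, Hold); (Hold, Concede); (Push, Push)

Side A against Concede: payoffs -6, 1, -8 → best response Hold.
Side A against Hold: payoffs 6, -8, -5 → best response Concede.
Side A against Push: payoffs -5, -2, 9 → best response Push.
Side A against Walk: payoffs -6, 2, 1 → best response Hold.
Side B against Concede: payoffs 3, 8, -9, 1 → best response Hold.
Side B against Hold: payoffs 9, -3, 7, 2 → best response Concede.
Side B against Push: payoffs -2, -3, 7, -1 → best response Push.
Mutual best responses: (Concede, Hold); (Hold, Concede); (Push, Push).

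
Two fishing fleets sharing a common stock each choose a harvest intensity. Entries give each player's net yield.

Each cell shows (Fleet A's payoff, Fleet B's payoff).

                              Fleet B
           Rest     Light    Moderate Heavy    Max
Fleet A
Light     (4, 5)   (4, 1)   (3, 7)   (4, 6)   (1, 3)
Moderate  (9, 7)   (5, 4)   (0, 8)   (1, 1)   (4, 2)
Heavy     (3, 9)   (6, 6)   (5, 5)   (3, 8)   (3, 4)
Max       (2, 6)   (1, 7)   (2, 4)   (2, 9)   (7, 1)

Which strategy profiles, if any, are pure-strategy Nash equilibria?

No pure-strategy Nash equilibrium.

Fleet A against Rest: payoffs 4, 9, 3, 2 → best response Moderate.
Fleet A against Light: payoffs 4, 5, 6, 1 → best response Heavy.
Fleet A against Moderate: payoffs 3, 0, 5, 2 → best response Heavy.
Fleet A against Heavy: payoffs 4, 1, 3, 2 → best response Light.
Fleet A against Max: payoffs 1, 4, 3, 7 → best response Max.
Fleet B against Light: payoffs 5, 1, 7, 6, 3 → best response Moderate.
Fleet B against Moderate: payoffs 7, 4, 8, 1, 2 → best response Moderate.
Fleet B against Heavy: payoffs 9, 6, 5, 8, 4 → best response Rest.
Fleet B against Max: payoffs 6, 7, 4, 9, 1 → best response Heavy.
No profile is a mutual best response for all players.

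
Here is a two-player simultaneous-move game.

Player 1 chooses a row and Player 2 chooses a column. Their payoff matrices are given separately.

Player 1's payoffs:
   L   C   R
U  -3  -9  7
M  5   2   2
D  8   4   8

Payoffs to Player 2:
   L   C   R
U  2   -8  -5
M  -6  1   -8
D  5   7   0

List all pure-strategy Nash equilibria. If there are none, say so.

Player 1 against L: payoffs -3, 5, 8 → best response D.
Player 1 against C: payoffs -9, 2, 4 → best response D.
Player 1 against R: payoffs 7, 2, 8 → best response D.
Player 2 against U: payoffs 2, -8, -5 → best response L.
Player 2 against M: payoffs -6, 1, -8 → best response C.
Player 2 against D: payoffs 5, 7, 0 → best response C.
Mutual best responses: (D, C).

The unique pure-strategy Nash equilibrium is (D, C).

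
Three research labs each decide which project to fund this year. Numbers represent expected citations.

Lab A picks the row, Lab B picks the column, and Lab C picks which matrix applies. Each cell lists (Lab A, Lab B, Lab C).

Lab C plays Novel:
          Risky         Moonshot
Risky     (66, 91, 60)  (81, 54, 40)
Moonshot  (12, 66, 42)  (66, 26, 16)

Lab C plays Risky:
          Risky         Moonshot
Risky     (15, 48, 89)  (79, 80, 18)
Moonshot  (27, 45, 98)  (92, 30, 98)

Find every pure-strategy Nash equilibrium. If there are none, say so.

Lab A against (Risky, Novel): payoffs 66, 12 → best response Risky.
Lab A against (Risky, Risky): payoffs 15, 27 → best response Moonshot.
Lab A against (Moonshot, Novel): payoffs 81, 66 → best response Risky.
Lab A against (Moonshot, Risky): payoffs 79, 92 → best response Moonshot.
Lab B against (Risky, Novel): payoffs 91, 54 → best response Risky.
Lab B against (Risky, Risky): payoffs 48, 80 → best response Moonshot.
Lab B against (Moonshot, Novel): payoffs 66, 26 → best response Risky.
Lab B against (Moonshot, Risky): payoffs 45, 30 → best response Risky.
Lab C against (Risky, Risky): payoffs 60, 89 → best response Risky.
Lab C against (Risky, Moonshot): payoffs 40, 18 → best response Novel.
Lab C against (Moonshot, Risky): payoffs 42, 98 → best response Risky.
Lab C against (Moonshot, Moonshot): payoffs 16, 98 → best response Risky.
Mutual best responses: (Moonshot, Risky, Risky).

Pure NE: (Moonshot, Risky, Risky)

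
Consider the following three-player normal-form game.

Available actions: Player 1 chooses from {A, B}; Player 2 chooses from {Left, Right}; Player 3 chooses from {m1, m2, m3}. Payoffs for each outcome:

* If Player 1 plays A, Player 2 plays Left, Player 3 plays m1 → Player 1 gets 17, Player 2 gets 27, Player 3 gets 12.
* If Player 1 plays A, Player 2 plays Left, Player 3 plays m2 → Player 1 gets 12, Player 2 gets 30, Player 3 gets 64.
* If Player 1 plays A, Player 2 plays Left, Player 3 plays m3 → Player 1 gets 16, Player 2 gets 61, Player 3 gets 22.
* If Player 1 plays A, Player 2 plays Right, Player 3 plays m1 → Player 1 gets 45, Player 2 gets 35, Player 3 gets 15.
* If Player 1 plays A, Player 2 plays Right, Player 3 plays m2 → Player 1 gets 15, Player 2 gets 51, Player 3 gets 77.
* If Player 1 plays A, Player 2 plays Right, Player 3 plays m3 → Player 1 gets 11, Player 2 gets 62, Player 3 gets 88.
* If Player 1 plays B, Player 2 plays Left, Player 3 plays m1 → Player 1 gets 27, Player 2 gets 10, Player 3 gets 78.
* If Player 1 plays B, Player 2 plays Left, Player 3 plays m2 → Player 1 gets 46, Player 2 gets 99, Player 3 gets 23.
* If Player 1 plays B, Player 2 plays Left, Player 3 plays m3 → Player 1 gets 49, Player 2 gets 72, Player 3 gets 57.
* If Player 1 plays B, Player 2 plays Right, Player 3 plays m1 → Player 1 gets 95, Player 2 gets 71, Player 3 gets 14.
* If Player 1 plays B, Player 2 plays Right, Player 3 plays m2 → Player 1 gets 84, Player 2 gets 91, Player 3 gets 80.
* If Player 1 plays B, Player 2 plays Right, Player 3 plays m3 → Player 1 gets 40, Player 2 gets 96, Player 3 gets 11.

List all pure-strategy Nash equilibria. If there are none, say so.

For each player, find the best response to each opponent profile; mutual best responses are the pure NE.
Player 1 against (Left, m1): payoffs 17, 27 → best response B.
Player 1 against (Left, m2): payoffs 12, 46 → best response B.
Player 1 against (Left, m3): payoffs 16, 49 → best response B.
Player 1 against (Right, m1): payoffs 45, 95 → best response B.
Player 1 against (Right, m2): payoffs 15, 84 → best response B.
Player 1 against (Right, m3): payoffs 11, 40 → best response B.
Player 2 against (A, m1): payoffs 27, 35 → best response Right.
Player 2 against (A, m2): payoffs 30, 51 → best response Right.
Player 2 against (A, m3): payoffs 61, 62 → best response Right.
Player 2 against (B, m1): payoffs 10, 71 → best response Right.
Player 2 against (B, m2): payoffs 99, 91 → best response Left.
Player 2 against (B, m3): payoffs 72, 96 → best response Right.
Player 3 against (A, Left): payoffs 12, 64, 22 → best response m2.
Player 3 against (A, Right): payoffs 15, 77, 88 → best response m3.
Player 3 against (B, Left): payoffs 78, 23, 57 → best response m1.
Player 3 against (B, Right): payoffs 14, 80, 11 → best response m2.
No profile is a mutual best response for all players.

No pure-strategy Nash equilibrium.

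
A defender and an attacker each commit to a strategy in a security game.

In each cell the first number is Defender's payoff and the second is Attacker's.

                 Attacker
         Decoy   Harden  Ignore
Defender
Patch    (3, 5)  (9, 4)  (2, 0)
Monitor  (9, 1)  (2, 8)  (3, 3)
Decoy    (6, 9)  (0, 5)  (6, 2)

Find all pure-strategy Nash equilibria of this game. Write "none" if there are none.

(Patch, Decoy): Defender can switch to Monitor (3 → 9). Not NE.
(Patch, Harden): Attacker can switch to Decoy (4 → 5). Not NE.
(Patch, Ignore): Defender can switch to Monitor (2 → 3). Not NE.
(Monitor, Decoy): Attacker can switch to Harden (1 → 8). Not NE.
(Monitor, Harden): Defender can switch to Patch (2 → 9). Not NE.
(Monitor, Ignore): Defender can switch to Decoy (3 → 6). Not NE.
(Decoy, Decoy): Defender can switch to Monitor (6 → 9). Not NE.
(Decoy, Harden): Defender can switch to Patch (0 → 9). Not NE.
(The remaining 1 profile has a profitable deviation by the same check.)

none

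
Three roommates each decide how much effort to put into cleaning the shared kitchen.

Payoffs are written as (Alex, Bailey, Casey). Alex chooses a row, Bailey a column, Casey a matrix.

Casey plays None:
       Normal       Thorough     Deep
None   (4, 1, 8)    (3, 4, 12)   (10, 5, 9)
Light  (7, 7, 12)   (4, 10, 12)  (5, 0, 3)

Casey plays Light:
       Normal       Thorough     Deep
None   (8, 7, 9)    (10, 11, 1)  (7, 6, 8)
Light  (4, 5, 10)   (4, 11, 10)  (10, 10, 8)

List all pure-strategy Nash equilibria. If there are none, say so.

The pure Nash equilibria are (None, Deep, None); (Light, Thorough, None).

Alex against (Normal, None): payoffs 4, 7 → best response Light.
Alex against (Normal, Light): payoffs 8, 4 → best response None.
Alex against (Thorough, None): payoffs 3, 4 → best response Light.
Alex against (Thorough, Light): payoffs 10, 4 → best response None.
Alex against (Deep, None): payoffs 10, 5 → best response None.
Alex against (Deep, Light): payoffs 7, 10 → best response Light.
Bailey against (None, None): payoffs 1, 4, 5 → best response Deep.
Bailey against (None, Light): payoffs 7, 11, 6 → best response Thorough.
Bailey against (Light, None): payoffs 7, 10, 0 → best response Thorough.
Bailey against (Light, Light): payoffs 5, 11, 10 → best response Thorough.
Casey against (None, Normal): payoffs 8, 9 → best response Light.
Casey against (None, Thorough): payoffs 12, 1 → best response None.
Casey against (None, Deep): payoffs 9, 8 → best response None.
Casey against (Light, Normal): payoffs 12, 10 → best response None.
Casey against (Light, Thorough): payoffs 12, 10 → best response None.
Casey against (Light, Deep): payoffs 3, 8 → best response Light.
Mutual best responses: (None, Deep, None); (Light, Thorough, None).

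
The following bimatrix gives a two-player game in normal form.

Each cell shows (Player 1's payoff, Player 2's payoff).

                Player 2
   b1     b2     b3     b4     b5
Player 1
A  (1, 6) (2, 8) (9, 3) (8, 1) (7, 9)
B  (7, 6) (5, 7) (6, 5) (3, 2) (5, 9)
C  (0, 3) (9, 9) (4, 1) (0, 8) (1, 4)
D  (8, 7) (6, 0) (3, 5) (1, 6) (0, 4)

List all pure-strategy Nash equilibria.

Player 1 against b1: payoffs 1, 7, 0, 8 → best response D.
Player 1 against b2: payoffs 2, 5, 9, 6 → best response C.
Player 1 against b3: payoffs 9, 6, 4, 3 → best response A.
Player 1 against b4: payoffs 8, 3, 0, 1 → best response A.
Player 1 against b5: payoffs 7, 5, 1, 0 → best response A.
Player 2 against A: payoffs 6, 8, 3, 1, 9 → best response b5.
Player 2 against B: payoffs 6, 7, 5, 2, 9 → best response b5.
Player 2 against C: payoffs 3, 9, 1, 8, 4 → best response b2.
Player 2 against D: payoffs 7, 0, 5, 6, 4 → best response b1.
Mutual best responses: (A, b5); (C, b2); (D, b1).

(A, b5) and (C, b2) and (D, b1)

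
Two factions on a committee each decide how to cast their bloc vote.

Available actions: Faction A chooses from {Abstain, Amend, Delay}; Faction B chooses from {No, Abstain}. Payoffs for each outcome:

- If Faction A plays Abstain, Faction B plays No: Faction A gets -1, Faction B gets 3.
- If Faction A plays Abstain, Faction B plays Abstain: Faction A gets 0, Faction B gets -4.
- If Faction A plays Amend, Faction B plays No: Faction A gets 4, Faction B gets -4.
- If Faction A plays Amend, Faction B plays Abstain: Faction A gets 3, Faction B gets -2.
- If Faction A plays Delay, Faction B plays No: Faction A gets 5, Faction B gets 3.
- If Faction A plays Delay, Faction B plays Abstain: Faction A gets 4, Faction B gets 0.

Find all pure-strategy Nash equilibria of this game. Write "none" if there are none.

(Abstain, No): Faction A can switch to Amend (-1 → 4). Not NE.
(Abstain, Abstain): Faction A can switch to Amend (0 → 3). Not NE.
(Amend, No): Faction A can switch to Delay (4 → 5). Not NE.
(Amend, Abstain): Faction A can switch to Delay (3 → 4). Not NE.
(Delay, No): Faction A gets 5, best alternative 4; Faction B gets 3, best alternative 0. No profitable deviation — NE.
(Delay, Abstain): Faction B can switch to No (0 → 3). Not NE.

The unique pure-strategy Nash equilibrium is (Delay, No).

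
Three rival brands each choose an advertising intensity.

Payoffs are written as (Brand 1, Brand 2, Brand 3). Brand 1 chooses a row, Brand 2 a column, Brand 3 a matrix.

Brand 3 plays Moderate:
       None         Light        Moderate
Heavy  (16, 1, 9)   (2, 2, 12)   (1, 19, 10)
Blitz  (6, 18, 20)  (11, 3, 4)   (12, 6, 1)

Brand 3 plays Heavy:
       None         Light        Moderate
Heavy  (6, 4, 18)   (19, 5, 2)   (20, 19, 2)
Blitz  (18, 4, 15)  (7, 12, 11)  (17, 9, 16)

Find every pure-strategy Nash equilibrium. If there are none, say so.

Brand 1 against (None, Moderate): payoffs 16, 6 → best response Heavy.
Brand 1 against (None, Heavy): payoffs 6, 18 → best response Blitz.
Brand 1 against (Light, Moderate): payoffs 2, 11 → best response Blitz.
Brand 1 against (Light, Heavy): payoffs 19, 7 → best response Heavy.
Brand 1 against (Moderate, Moderate): payoffs 1, 12 → best response Blitz.
Brand 1 against (Moderate, Heavy): payoffs 20, 17 → best response Heavy.
Brand 2 against (Heavy, Moderate): payoffs 1, 2, 19 → best response Moderate.
Brand 2 against (Heavy, Heavy): payoffs 4, 5, 19 → best response Moderate.
Brand 2 against (Blitz, Moderate): payoffs 18, 3, 6 → best response None.
Brand 2 against (Blitz, Heavy): payoffs 4, 12, 9 → best response Light.
Brand 3 against (Heavy, None): payoffs 9, 18 → best response Heavy.
Brand 3 against (Heavy, Light): payoffs 12, 2 → best response Moderate.
Brand 3 against (Heavy, Moderate): payoffs 10, 2 → best response Moderate.
Brand 3 against (Blitz, None): payoffs 20, 15 → best response Moderate.
Brand 3 against (Blitz, Light): payoffs 4, 11 → best response Heavy.
Brand 3 against (Blitz, Moderate): payoffs 1, 16 → best response Heavy.
No profile is a mutual best response for all players.

There is no pure-strategy Nash equilibrium.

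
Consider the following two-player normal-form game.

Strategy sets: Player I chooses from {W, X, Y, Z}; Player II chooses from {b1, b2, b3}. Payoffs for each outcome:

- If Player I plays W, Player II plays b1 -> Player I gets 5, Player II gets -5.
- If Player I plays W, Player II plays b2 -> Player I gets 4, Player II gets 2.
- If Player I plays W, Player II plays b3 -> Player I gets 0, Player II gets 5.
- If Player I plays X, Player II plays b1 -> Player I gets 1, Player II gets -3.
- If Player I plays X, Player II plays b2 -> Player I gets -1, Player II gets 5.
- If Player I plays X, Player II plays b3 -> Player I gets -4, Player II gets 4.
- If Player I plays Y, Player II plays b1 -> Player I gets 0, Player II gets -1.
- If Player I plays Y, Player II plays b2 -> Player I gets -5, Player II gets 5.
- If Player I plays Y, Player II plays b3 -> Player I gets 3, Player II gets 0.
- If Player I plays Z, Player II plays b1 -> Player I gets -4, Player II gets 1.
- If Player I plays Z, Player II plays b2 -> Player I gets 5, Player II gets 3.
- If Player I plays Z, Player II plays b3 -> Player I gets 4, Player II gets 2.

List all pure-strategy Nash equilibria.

Pure NE: (Z, b2)

(W, b1): Player II can switch to b2 (-5 → 2). Not NE.
(W, b2): Player I can switch to Z (4 → 5). Not NE.
(W, b3): Player I can switch to Y (0 → 3). Not NE.
(X, b1): Player I can switch to W (1 → 5). Not NE.
(X, b2): Player I can switch to W (-1 → 4). Not NE.
(X, b3): Player I can switch to W (-4 → 0). Not NE.
(Y, b1): Player I can switch to W (0 → 5). Not NE.
(Y, b2): Player I can switch to W (-5 → 4). Not NE.
(Y, b3): Player I can switch to Z (3 → 4). Not NE.
(Z, b1): Player I can switch to W (-4 → 5). Not NE.
(Z, b2): Player I gets 5, best alternative 4; Player II gets 3, best alternative 2. No profitable deviation — NE.
(The remaining 1 profile has a profitable deviation by the same check.)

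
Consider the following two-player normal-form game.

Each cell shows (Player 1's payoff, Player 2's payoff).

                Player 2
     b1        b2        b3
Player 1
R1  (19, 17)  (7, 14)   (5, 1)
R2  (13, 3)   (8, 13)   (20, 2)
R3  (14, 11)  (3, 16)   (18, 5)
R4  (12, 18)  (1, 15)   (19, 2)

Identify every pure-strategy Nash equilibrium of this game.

The pure Nash equilibria are (R1, b1) and (R2, b2).

Player 1 against b1: payoffs 19, 13, 14, 12 → best response R1.
Player 1 against b2: payoffs 7, 8, 3, 1 → best response R2.
Player 1 against b3: payoffs 5, 20, 18, 19 → best response R2.
Player 2 against R1: payoffs 17, 14, 1 → best response b1.
Player 2 against R2: payoffs 3, 13, 2 → best response b2.
Player 2 against R3: payoffs 11, 16, 5 → best response b2.
Player 2 against R4: payoffs 18, 15, 2 → best response b1.
Mutual best responses: (R1, b1); (R2, b2).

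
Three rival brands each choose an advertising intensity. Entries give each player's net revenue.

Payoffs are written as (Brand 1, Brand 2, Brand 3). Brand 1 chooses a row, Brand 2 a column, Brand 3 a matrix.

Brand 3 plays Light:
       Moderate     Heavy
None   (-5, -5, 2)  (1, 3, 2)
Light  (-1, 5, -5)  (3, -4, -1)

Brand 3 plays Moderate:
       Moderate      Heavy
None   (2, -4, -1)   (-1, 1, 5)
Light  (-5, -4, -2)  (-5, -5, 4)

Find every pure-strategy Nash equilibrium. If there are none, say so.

Pure NE: (None, Heavy, Moderate)

Brand 1 against (Moderate, Light): payoffs -5, -1 → best response Light.
Brand 1 against (Moderate, Moderate): payoffs 2, -5 → best response None.
Brand 1 against (Heavy, Light): payoffs 1, 3 → best response Light.
Brand 1 against (Heavy, Moderate): payoffs -1, -5 → best response None.
Brand 2 against (None, Light): payoffs -5, 3 → best response Heavy.
Brand 2 against (None, Moderate): payoffs -4, 1 → best response Heavy.
Brand 2 against (Light, Light): payoffs 5, -4 → best response Moderate.
Brand 2 against (Light, Moderate): payoffs -4, -5 → best response Moderate.
Brand 3 against (None, Moderate): payoffs 2, -1 → best response Light.
Brand 3 against (None, Heavy): payoffs 2, 5 → best response Moderate.
Brand 3 against (Light, Moderate): payoffs -5, -2 → best response Moderate.
Brand 3 against (Light, Heavy): payoffs -1, 4 → best response Moderate.
Mutual best responses: (None, Heavy, Moderate).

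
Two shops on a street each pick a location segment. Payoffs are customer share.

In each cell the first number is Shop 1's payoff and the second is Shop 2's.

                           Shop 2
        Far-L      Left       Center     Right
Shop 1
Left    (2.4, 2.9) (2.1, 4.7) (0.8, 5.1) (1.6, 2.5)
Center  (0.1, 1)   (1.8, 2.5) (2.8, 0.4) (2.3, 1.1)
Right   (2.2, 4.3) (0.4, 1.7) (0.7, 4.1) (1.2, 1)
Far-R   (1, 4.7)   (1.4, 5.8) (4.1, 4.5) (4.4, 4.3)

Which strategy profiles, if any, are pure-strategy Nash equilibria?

This game has no pure Nash equilibrium.

Check each profile: it is a Nash equilibrium iff no player can strictly gain by switching unilaterally.
(Left, Far-L): Shop 2 can switch to Left (2.9 → 4.7). Not NE.
(Left, Left): Shop 2 can switch to Center (4.7 → 5.1). Not NE.
(Left, Center): Shop 1 can switch to Center (0.8 → 2.8). Not NE.
(Left, Right): Shop 1 can switch to Center (1.6 → 2.3). Not NE.
(Center, Far-L): Shop 1 can switch to Left (0.1 → 2.4). Not NE.
(Center, Left): Shop 1 can switch to Left (1.8 → 2.1). Not NE.
(Center, Center): Shop 1 can switch to Far-R (2.8 → 4.1). Not NE.
(Center, Right): Shop 1 can switch to Far-R (2.3 → 4.4). Not NE.
(Right, Far-L): Shop 1 can switch to Left (2.2 → 2.4). Not NE.
(Right, Left): Shop 1 can switch to Left (0.4 → 2.1). Not NE.
(The remaining 6 profiles each have a profitable deviation by the same check.)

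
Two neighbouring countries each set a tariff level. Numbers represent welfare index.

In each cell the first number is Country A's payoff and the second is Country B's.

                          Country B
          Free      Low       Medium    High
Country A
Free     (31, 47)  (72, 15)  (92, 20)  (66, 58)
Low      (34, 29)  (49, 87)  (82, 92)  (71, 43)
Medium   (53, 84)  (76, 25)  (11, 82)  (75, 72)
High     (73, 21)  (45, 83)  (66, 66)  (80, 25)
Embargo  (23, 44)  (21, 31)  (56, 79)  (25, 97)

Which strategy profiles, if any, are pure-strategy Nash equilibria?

For each player, find the best response to each opponent profile; mutual best responses are the pure NE.
Country A against Free: payoffs 31, 34, 53, 73, 23 → best response High.
Country A against Low: payoffs 72, 49, 76, 45, 21 → best response Medium.
Country A against Medium: payoffs 92, 82, 11, 66, 56 → best response Free.
Country A against High: payoffs 66, 71, 75, 80, 25 → best response High.
Country B against Free: payoffs 47, 15, 20, 58 → best response High.
Country B against Low: payoffs 29, 87, 92, 43 → best response Medium.
Country B against Medium: payoffs 84, 25, 82, 72 → best response Free.
Country B against High: payoffs 21, 83, 66, 25 → best response Low.
Country B against Embargo: payoffs 44, 31, 79, 97 → best response High.
No profile is a mutual best response for all players.

There is no pure-strategy Nash equilibrium.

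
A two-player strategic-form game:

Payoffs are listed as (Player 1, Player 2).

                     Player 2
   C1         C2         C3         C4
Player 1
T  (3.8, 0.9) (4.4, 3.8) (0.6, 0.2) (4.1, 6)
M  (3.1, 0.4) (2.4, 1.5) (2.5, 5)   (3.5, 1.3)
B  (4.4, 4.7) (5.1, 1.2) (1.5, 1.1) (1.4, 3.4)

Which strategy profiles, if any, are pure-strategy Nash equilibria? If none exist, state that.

Player 1 against C1: payoffs 3.8, 3.1, 4.4 → best response B.
Player 1 against C2: payoffs 4.4, 2.4, 5.1 → best response B.
Player 1 against C3: payoffs 0.6, 2.5, 1.5 → best response M.
Player 1 against C4: payoffs 4.1, 3.5, 1.4 → best response T.
Player 2 against T: payoffs 0.9, 3.8, 0.2, 6 → best response C4.
Player 2 against M: payoffs 0.4, 1.5, 5, 1.3 → best response C3.
Player 2 against B: payoffs 4.7, 1.2, 1.1, 3.4 → best response C1.
Mutual best responses: (T, C4); (M, C3); (B, C1).

Pure-strategy Nash equilibria: (T, C4) and (M, C3) and (B, C1)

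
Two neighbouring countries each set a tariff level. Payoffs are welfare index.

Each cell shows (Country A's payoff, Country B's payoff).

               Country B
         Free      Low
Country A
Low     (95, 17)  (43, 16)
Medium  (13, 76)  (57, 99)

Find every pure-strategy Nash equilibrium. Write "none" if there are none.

Mark each player's best response to every combination of opponents' strategies; a profile where every player is best-responding is a pure Nash equilibrium.
Country A against Free: payoffs 95, 13 → best response Low.
Country A against Low: payoffs 43, 57 → best response Medium.
Country B against Low: payoffs 17, 16 → best response Free.
Country B against Medium: payoffs 76, 99 → best response Low.
Mutual best responses: (Low, Free); (Medium, Low).

Pure-strategy Nash equilibria: (Low, Free); (Medium, Low)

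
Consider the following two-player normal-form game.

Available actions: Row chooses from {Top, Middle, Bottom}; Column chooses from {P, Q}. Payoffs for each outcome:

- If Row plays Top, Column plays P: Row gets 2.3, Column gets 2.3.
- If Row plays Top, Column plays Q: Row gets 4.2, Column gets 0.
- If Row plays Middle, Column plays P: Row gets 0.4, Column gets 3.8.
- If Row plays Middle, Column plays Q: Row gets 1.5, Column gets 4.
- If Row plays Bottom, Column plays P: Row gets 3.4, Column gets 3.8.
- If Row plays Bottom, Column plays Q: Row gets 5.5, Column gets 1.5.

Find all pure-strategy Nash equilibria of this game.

Pure NE: (Bottom, P)

(Top, P): Row can switch to Bottom (2.3 → 3.4). Not NE.
(Top, Q): Row can switch to Bottom (4.2 → 5.5). Not NE.
(Middle, P): Row can switch to Top (0.4 → 2.3). Not NE.
(Middle, Q): Row can switch to Top (1.5 → 4.2). Not NE.
(Bottom, P): Row gets 3.4, best alternative 2.3; Column gets 3.8, best alternative 1.5. No profitable deviation — NE.
(Bottom, Q): Column can switch to P (1.5 → 3.8). Not NE.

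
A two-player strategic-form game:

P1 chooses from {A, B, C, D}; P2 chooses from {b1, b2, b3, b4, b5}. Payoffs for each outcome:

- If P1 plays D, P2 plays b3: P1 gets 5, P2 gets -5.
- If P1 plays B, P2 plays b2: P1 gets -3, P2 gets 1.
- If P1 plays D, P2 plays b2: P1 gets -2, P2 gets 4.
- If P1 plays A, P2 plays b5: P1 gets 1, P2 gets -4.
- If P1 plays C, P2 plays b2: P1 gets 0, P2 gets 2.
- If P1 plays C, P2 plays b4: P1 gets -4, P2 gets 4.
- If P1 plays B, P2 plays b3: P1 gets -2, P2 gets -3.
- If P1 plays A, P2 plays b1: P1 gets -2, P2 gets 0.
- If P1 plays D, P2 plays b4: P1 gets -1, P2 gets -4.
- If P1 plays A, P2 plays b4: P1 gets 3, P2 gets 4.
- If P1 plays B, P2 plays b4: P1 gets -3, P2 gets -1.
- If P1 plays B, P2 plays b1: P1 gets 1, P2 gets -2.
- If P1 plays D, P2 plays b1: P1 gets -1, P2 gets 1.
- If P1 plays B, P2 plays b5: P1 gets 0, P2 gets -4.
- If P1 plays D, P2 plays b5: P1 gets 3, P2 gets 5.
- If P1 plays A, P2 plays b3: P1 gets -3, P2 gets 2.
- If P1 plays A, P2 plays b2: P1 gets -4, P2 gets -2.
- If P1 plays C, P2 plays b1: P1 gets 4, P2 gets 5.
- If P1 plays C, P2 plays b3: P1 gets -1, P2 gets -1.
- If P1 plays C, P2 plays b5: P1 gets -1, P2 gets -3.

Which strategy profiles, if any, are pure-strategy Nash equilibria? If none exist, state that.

(A, b1): P1 can switch to B (-2 → 1). Not NE.
(A, b2): P1 can switch to B (-4 → -3). Not NE.
(A, b3): P1 can switch to B (-3 → -2). Not NE.
(A, b4): P1 gets 3, best alternative -1; P2 gets 4, best alternative 2. No profitable deviation — NE.
(A, b5): P1 can switch to D (1 → 3). Not NE.
(B, b1): P1 can switch to C (1 → 4). Not NE.
(B, b2): P1 can switch to C (-3 → 0). Not NE.
(C, b1): P1 gets 4, best alternative 1; P2 gets 5, best alternative 4. No profitable deviation — NE.
(D, b5): P1 gets 3, best alternative 1; P2 gets 5, best alternative 4. No profitable deviation — NE.
(The remaining 11 profiles each have a profitable deviation by the same check.)

Pure-strategy Nash equilibria: (A, b4) and (C, b1) and (D, b5)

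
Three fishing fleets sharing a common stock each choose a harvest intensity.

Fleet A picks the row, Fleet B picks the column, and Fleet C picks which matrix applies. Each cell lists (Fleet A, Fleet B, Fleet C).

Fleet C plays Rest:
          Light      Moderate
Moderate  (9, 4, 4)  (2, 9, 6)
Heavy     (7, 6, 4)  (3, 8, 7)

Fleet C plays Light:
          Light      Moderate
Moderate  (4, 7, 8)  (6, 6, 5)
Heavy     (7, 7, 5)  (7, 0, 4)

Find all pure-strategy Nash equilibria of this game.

The pure Nash equilibria are (Heavy, Light, Light), (Heavy, Moderate, Rest).

(Moderate, Light, Rest): Fleet B can switch to Moderate (4 → 9). Not NE.
(Moderate, Light, Light): Fleet A can switch to Heavy (4 → 7). Not NE.
(Moderate, Moderate, Rest): Fleet A can switch to Heavy (2 → 3). Not NE.
(Moderate, Moderate, Light): Fleet A can switch to Heavy (6 → 7). Not NE.
(Heavy, Light, Rest): Fleet A can switch to Moderate (7 → 9). Not NE.
(Heavy, Light, Light): Fleet A gets 7, best alternative 4; Fleet B gets 7, best alternative 0; Fleet C gets 5, best alternative 4. No profitable deviation — NE.
(Heavy, Moderate, Rest): Fleet A gets 3, best alternative 2; Fleet B gets 8, best alternative 6; Fleet C gets 7, best alternative 4. No profitable deviation — NE.
(Heavy, Moderate, Light): Fleet B can switch to Light (0 → 7). Not NE.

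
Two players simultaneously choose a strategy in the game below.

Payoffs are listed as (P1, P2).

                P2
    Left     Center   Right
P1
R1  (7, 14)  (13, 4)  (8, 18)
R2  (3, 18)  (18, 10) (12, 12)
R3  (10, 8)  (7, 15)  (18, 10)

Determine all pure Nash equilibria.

There is no pure-strategy Nash equilibrium.

Check each profile: it is a Nash equilibrium iff no player can strictly gain by switching unilaterally.
(R1, Left): P1 can switch to R3 (7 → 10). Not NE.
(R1, Center): P1 can switch to R2 (13 → 18). Not NE.
(R1, Right): P1 can switch to R2 (8 → 12). Not NE.
(R2, Left): P1 can switch to R1 (3 → 7). Not NE.
(R2, Center): P2 can switch to Left (10 → 18). Not NE.
(R2, Right): P1 can switch to R3 (12 → 18). Not NE.
(The remaining 3 profiles each have a profitable deviation by the same check.)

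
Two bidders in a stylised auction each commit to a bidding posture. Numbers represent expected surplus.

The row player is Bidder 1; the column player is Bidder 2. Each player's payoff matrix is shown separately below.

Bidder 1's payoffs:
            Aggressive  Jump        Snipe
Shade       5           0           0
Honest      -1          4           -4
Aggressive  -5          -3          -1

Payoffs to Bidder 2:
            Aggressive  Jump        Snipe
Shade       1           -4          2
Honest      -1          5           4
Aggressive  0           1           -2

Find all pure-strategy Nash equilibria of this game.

(Shade, Aggressive): Bidder 2 can switch to Snipe (1 → 2). Not NE.
(Shade, Jump): Bidder 1 can switch to Honest (0 → 4). Not NE.
(Shade, Snipe): Bidder 1 gets 0, best alternative -1; Bidder 2 gets 2, best alternative 1. No profitable deviation — NE.
(Honest, Aggressive): Bidder 1 can switch to Shade (-1 → 5). Not NE.
(Honest, Jump): Bidder 1 gets 4, best alternative 0; Bidder 2 gets 5, best alternative 4. No profitable deviation — NE.
(Honest, Snipe): Bidder 1 can switch to Shade (-4 → 0). Not NE.
(Aggressive, Aggressive): Bidder 1 can switch to Shade (-5 → 5). Not NE.
(Aggressive, Jump): Bidder 1 can switch to Shade (-3 → 0). Not NE.
(Aggressive, Snipe): Bidder 1 can switch to Shade (-1 → 0). Not NE.

(Shade, Snipe), (Honest, Jump)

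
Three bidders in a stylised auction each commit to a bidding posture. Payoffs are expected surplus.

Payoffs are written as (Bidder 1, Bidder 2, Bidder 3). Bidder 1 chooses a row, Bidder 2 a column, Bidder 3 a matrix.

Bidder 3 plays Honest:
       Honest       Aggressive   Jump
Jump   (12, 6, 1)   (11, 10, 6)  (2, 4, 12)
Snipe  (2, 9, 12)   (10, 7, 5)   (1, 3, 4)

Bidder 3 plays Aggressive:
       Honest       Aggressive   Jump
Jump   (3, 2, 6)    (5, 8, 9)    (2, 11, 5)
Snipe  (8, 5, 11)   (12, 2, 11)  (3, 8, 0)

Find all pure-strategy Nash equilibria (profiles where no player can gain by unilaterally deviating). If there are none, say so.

none

For each player, find the best response to each opponent profile; mutual best responses are the pure NE.
Bidder 1 against (Honest, Honest): payoffs 12, 2 → best response Jump.
Bidder 1 against (Honest, Aggressive): payoffs 3, 8 → best response Snipe.
Bidder 1 against (Aggressive, Honest): payoffs 11, 10 → best response Jump.
Bidder 1 against (Aggressive, Aggressive): payoffs 5, 12 → best response Snipe.
Bidder 1 against (Jump, Honest): payoffs 2, 1 → best response Jump.
Bidder 1 against (Jump, Aggressive): payoffs 2, 3 → best response Snipe.
Bidder 2 against (Jump, Honest): payoffs 6, 10, 4 → best response Aggressive.
Bidder 2 against (Jump, Aggressive): payoffs 2, 8, 11 → best response Jump.
Bidder 2 against (Snipe, Honest): payoffs 9, 7, 3 → best response Honest.
Bidder 2 against (Snipe, Aggressive): payoffs 5, 2, 8 → best response Jump.
Bidder 3 against (Jump, Honest): payoffs 1, 6 → best response Aggressive.
Bidder 3 against (Jump, Aggressive): payoffs 6, 9 → best response Aggressive.
Bidder 3 against (Jump, Jump): payoffs 12, 5 → best response Honest.
Bidder 3 against (Snipe, Honest): payoffs 12, 11 → best response Honest.
Bidder 3 against (Snipe, Aggressive): payoffs 5, 11 → best response Aggressive.
Bidder 3 against (Snipe, Jump): payoffs 4, 0 → best response Honest.
No profile is a mutual best response for all players.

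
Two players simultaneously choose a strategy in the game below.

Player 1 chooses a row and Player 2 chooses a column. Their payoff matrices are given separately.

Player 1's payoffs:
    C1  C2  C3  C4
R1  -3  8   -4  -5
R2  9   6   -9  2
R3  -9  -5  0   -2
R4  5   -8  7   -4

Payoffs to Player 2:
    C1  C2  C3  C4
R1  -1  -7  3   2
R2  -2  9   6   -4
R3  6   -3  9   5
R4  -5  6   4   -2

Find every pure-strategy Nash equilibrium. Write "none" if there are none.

Mark each player's best response to every combination of opponents' strategies; a profile where every player is best-responding is a pure Nash equilibrium.
Player 1 against C1: payoffs -3, 9, -9, 5 → best response R2.
Player 1 against C2: payoffs 8, 6, -5, -8 → best response R1.
Player 1 against C3: payoffs -4, -9, 0, 7 → best response R4.
Player 1 against C4: payoffs -5, 2, -2, -4 → best response R2.
Player 2 against R1: payoffs -1, -7, 3, 2 → best response C3.
Player 2 against R2: payoffs -2, 9, 6, -4 → best response C2.
Player 2 against R3: payoffs 6, -3, 9, 5 → best response C3.
Player 2 against R4: payoffs -5, 6, 4, -2 → best response C2.
No profile is a mutual best response for all players.

none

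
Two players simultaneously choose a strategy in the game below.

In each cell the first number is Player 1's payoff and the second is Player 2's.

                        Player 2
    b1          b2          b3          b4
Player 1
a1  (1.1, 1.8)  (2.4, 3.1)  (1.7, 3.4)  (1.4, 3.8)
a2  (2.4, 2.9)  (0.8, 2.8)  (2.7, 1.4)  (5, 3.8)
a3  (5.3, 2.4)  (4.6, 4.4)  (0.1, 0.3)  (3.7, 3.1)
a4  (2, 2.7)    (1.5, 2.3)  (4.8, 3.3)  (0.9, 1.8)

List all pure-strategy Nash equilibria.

(a2, b4); (a3, b2); (a4, b3)

For each player, find the best response to each opponent profile; mutual best responses are the pure NE.
Player 1 against b1: payoffs 1.1, 2.4, 5.3, 2 → best response a3.
Player 1 against b2: payoffs 2.4, 0.8, 4.6, 1.5 → best response a3.
Player 1 against b3: payoffs 1.7, 2.7, 0.1, 4.8 → best response a4.
Player 1 against b4: payoffs 1.4, 5, 3.7, 0.9 → best response a2.
Player 2 against a1: payoffs 1.8, 3.1, 3.4, 3.8 → best response b4.
Player 2 against a2: payoffs 2.9, 2.8, 1.4, 3.8 → best response b4.
Player 2 against a3: payoffs 2.4, 4.4, 0.3, 3.1 → best response b2.
Player 2 against a4: payoffs 2.7, 2.3, 3.3, 1.8 → best response b3.
Mutual best responses: (a2, b4); (a3, b2); (a4, b3).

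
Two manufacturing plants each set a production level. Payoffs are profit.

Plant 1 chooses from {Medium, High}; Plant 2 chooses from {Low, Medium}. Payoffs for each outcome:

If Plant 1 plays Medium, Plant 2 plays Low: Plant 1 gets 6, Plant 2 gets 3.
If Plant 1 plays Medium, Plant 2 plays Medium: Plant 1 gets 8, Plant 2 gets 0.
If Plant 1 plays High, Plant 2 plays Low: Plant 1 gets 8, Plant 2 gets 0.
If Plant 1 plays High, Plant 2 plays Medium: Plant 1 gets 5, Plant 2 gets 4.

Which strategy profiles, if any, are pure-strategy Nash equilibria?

For each strategy profile, look for a profitable unilateral deviation.
(Medium, Low): Plant 1 can switch to High (6 → 8). Not NE.
(Medium, Medium): Plant 2 can switch to Low (0 → 3). Not NE.
(High, Low): Plant 2 can switch to Medium (0 → 4). Not NE.
(High, Medium): Plant 1 can switch to Medium (5 → 8). Not NE.

There is no pure-strategy Nash equilibrium.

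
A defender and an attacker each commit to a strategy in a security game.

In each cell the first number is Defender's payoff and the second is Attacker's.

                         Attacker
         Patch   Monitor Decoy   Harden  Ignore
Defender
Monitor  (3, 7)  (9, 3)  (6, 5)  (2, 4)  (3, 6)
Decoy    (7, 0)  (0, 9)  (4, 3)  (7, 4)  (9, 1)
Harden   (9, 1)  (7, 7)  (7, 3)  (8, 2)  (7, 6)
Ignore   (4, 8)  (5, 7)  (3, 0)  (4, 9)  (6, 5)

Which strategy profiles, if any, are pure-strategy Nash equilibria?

none

Mark each player's best response to every combination of opponents' strategies; a profile where every player is best-responding is a pure Nash equilibrium.
Defender against Patch: payoffs 3, 7, 9, 4 → best response Harden.
Defender against Monitor: payoffs 9, 0, 7, 5 → best response Monitor.
Defender against Decoy: payoffs 6, 4, 7, 3 → best response Harden.
Defender against Harden: payoffs 2, 7, 8, 4 → best response Harden.
Defender against Ignore: payoffs 3, 9, 7, 6 → best response Decoy.
Attacker against Monitor: payoffs 7, 3, 5, 4, 6 → best response Patch.
Attacker against Decoy: payoffs 0, 9, 3, 4, 1 → best response Monitor.
Attacker against Harden: payoffs 1, 7, 3, 2, 6 → best response Monitor.
Attacker against Ignore: payoffs 8, 7, 0, 9, 5 → best response Harden.
No profile is a mutual best response for all players.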